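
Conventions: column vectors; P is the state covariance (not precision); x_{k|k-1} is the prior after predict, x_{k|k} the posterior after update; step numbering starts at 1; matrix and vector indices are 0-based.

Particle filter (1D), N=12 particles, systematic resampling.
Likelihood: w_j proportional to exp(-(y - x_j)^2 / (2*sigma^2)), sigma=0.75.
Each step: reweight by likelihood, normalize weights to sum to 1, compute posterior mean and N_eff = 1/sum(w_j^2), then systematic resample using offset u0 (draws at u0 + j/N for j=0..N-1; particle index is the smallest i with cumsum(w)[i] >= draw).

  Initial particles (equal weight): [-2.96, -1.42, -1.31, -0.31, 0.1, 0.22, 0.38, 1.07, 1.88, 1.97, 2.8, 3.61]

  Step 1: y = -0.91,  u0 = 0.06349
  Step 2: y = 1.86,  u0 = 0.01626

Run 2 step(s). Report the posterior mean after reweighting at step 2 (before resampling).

step 1: w=[0.0070, 0.2337, 0.2554, 0.2138, 0.1189, 0.0946, 0.0671, 0.0090, 0.0003, 0.0002, 0.0000, 0.0000]  mean=-0.6847  Neff=5.1744  idx=[1, 1, 1, 2, 2, 2, 3, 3, 4, 4, 5, 6]
step 2: w=[0.0002, 0.0002, 0.0002, 0.0003, 0.0003, 0.0003, 0.0387, 0.0387, 0.1622, 0.1622, 0.2332, 0.3634]  mean=0.1957  Neff=4.1316  idx=[6, 8, 8, 9, 9, 10, 10, 10, 11, 11, 11, 11]

post_mean = 0.1957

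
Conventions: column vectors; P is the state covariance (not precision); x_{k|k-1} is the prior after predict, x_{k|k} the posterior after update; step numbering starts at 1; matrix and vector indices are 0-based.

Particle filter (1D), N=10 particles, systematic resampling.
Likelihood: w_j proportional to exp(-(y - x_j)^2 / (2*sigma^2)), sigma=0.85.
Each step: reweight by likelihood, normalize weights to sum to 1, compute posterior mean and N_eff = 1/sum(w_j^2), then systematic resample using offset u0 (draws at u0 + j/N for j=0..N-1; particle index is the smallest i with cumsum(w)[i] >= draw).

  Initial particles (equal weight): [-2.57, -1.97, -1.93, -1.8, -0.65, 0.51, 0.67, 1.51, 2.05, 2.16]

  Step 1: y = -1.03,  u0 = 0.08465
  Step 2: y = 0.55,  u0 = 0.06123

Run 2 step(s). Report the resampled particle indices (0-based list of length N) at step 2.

step 1: w=[0.0602, 0.1686, 0.1774, 0.2061, 0.2812, 0.0602, 0.0421, 0.0036, 0.0004, 0.0003]  mean=-1.3172  Neff=5.2504  idx=[1, 1, 2, 2, 3, 3, 4, 4, 4, 6]
step 2: w=[0.0056, 0.0056, 0.0065, 0.0065, 0.0100, 0.0100, 0.1682, 0.1682, 0.1682, 0.4512]  mean=-0.1087  Neff=3.4623  idx=[6, 6, 7, 7, 8, 9, 9, 9, 9, 9]

resampled_idx = [6, 6, 7, 7, 8, 9, 9, 9, 9, 9]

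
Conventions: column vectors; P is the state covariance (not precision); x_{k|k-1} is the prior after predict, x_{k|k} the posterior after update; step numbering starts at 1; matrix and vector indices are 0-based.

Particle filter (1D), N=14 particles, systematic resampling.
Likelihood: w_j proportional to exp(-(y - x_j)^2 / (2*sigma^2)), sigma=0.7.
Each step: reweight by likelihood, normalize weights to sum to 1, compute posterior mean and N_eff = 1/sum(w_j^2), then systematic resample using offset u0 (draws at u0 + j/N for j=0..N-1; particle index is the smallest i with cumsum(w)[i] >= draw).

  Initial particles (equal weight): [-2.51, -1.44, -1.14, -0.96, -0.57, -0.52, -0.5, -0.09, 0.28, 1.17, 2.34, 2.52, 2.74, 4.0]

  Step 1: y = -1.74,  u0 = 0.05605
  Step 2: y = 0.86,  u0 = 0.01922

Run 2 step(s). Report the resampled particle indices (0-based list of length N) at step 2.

resampled_idx = [5, 8, 10, 11, 11, 12, 12, 13, 13, 13, 13, 13, 13, 13]

step 1: w=[0.1587, 0.2651, 0.2013, 0.1562, 0.0719, 0.0636, 0.0605, 0.0181, 0.0045, 0.0001, 0.0000, 0.0000, 0.0000, 0.0000]  mean=-1.2642  Neff=5.7598  idx=[0, 0, 1, 1, 1, 1, 2, 2, 3, 3, 3, 4, 5, 7]
step 2: w=[0.0000, 0.0000, 0.0055, 0.0055, 0.0055, 0.0055, 0.0206, 0.0206, 0.0415, 0.0415, 0.0415, 0.1514, 0.1748, 0.4858]  mean=-0.4194  Neff=3.3822  idx=[5, 8, 10, 11, 11, 12, 12, 13, 13, 13, 13, 13, 13, 13]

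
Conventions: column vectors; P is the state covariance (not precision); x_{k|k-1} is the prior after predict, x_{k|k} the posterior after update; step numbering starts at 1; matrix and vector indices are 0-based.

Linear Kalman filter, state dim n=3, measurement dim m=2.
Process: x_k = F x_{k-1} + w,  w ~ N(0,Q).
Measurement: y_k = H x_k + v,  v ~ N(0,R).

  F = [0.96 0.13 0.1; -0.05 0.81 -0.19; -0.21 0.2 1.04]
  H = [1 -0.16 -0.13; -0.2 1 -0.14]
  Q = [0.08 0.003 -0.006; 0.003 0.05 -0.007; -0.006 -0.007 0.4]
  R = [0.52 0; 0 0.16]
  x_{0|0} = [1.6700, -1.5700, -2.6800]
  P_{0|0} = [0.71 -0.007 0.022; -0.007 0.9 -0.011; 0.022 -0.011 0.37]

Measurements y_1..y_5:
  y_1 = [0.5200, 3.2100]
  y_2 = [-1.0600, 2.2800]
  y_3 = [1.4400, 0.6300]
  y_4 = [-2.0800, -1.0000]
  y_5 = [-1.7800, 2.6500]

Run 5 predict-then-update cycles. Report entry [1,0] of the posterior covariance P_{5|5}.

step 1: x^-=[1.1311, -0.8460, -3.4519]  P^-=[0.7554 0.0465 -0.0686; 0.0465 0.6600 0.0653; -0.0686 0.0653 0.8539]  S=[1.3124 -0.1923; -0.1923 0.8262]  K=[0.5797 0.0200; 0.0645 0.7915; -0.1574 -0.0857]  nu=[-1.1952, 3.7990]  x^+=[0.5143, 2.0838, -3.5894]  P^+=[0.3186 0.0729 0.0424; 0.0729 0.1566 0.1096; 0.0424 0.1096 0.8205]
step 2: x^-=[0.4057, 2.3441, -3.4242]  P^-=[0.4136 0.0430 0.0896; 0.0430 0.1443 -0.0659; 0.0896 -0.0659 1.3288]  S=[0.9200 -0.0404; -0.0404 0.3531]  K=[0.4251 -0.0994; 0.0492 0.4160; -0.1130 -0.7770]  nu=[-1.5358, -0.4624]  x^+=[-0.2012, 2.0762, -2.8914]  P^+=[0.2405 0.0453 0.0936; 0.0453 0.0826 0.0499; 0.0936 0.0499 1.1109]
step 3: x^-=[-0.2124, 2.2411, -2.5495]  P^-=[0.3447 -0.0008 0.1699; -0.0008 0.1276 -0.1797; 0.1699 -0.1797 1.5915]  S=[0.8435 -0.0612; -0.0612 0.3928]  K=[0.3695 -0.1804; 0.0312 0.3943; -0.0914 -1.1257]  nu=[1.6795, -2.0106]  x^+=[0.7710, 1.5008, -0.4398]  P^+=[0.2086 0.0260 0.0942; 0.0260 0.0673 -0.0073; 0.0942 -0.0073 1.0994]
step 4: x^-=[0.8913, 1.2607, -0.3192]  P^-=[0.3088 -0.0188 0.1633; -0.0188 0.1363 -0.2229; 0.1633 -0.2229 1.5546]  S=[0.8128 -0.0693; -0.0693 0.4182]  K=[0.3412 -0.1908; 0.0209 0.4130; -0.1018 -1.1484]  nu=[-2.8111, -2.1271]  x^+=[0.3380, 0.3235, 2.4098]  P^+=[0.1899 0.0178 0.0741; 0.0178 0.0658 -0.0274; 0.0741 -0.0274 1.0109]
step 5: x^-=[0.6075, -0.2127, 2.5000]  P^-=[0.2842 -0.0201 0.1336; -0.0201 0.1385 -0.2202; 0.1336 -0.2202 1.4591]  S=[0.7949 -0.0647; -0.0647 0.4157]  K=[0.3251 -0.1794; 0.0171 0.4198; -0.1160 -1.1036]  nu=[-2.0966, 3.3342]  x^+=[-0.6723, 1.1511, -0.9365]  P^+=[0.1793 0.0155 0.0594; 0.0155 0.0660 -0.0305; 0.0594 -0.0305 0.9587]

P_post[1,0] = 0.0155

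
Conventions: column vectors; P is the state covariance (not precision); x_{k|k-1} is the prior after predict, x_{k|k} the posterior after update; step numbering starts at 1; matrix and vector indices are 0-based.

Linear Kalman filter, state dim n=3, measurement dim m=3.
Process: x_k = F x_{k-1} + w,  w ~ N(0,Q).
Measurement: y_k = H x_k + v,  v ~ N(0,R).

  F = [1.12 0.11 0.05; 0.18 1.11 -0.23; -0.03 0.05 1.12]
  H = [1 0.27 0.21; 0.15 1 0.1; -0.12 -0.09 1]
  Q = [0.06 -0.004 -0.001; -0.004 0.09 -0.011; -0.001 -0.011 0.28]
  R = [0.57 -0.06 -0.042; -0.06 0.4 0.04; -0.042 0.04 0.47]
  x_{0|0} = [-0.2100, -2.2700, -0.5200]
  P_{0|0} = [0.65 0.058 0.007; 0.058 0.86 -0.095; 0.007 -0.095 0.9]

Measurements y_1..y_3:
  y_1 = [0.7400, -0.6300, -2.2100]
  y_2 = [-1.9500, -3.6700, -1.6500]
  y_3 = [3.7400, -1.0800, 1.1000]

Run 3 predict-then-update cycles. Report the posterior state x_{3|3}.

x_post = [1.2314, -1.4749, -0.0301]

step 1: x^-=[-0.5109, -2.4379, -0.6896]  P^-=[0.9020 0.2903 0.0322; 0.2903 1.2894 -0.3156; 0.0322 -0.3156 1.4004]  S=[1.7623 0.6844 0.0291; 0.6844 1.7486 -0.2993; 0.0291 -0.2993 1.9492]  K=[0.5539 0.0186 -0.0578; 0.0550 0.7000 -0.1327; 0.1351 -0.0264 0.7250]  nu=[2.0539, 1.9535, -1.8011]  x^+=[0.7673, -0.7185, -1.7695]  P^+=[0.3413 -0.0778 -0.0157; -0.0778 0.2851 -0.0203; -0.0157 -0.0203 0.3303]
step 2: x^-=[0.6918, -0.2525, -2.0408]  P^-=[0.4713 0.0009 -0.0188; 0.0009 0.4504 -0.1085; -0.0188 -0.1085 0.6943]  S=[1.0851 0.1197 -0.0094; 0.1197 0.8459 -0.0499; -0.0094 -0.0499 1.1989]  K=[0.4284 0.0184 -0.0588; 0.0349 0.5087 -0.1030; 0.0983 -0.0288 0.5888]  nu=[-2.1451, -3.3172, 0.4511]  x^+=[-0.3147, -2.0614, -1.8907]  P^+=[0.2653 -0.0587 -0.0183; -0.0587 0.2079 -0.0179; -0.0183 -0.0179 0.2676]
step 3: x^-=[-0.6737, -1.9100, -2.2112]  P^-=[0.3792 0.0017 -0.0221; 0.0017 0.3561 -0.0942; -0.0221 -0.0942 0.6159]  S=[0.9833 0.0825 -0.0122; 0.0825 0.7518 -0.0340; -0.0122 -0.0340 1.1165]  K=[0.3781 0.0310 -0.0556; 0.0402 0.4526 -0.0991; 0.0929 -0.0327 0.5616]  nu=[5.3938, 1.1522, 3.0585]  x^+=[1.2314, -1.4749, -0.0301]  P^+=[0.2319 -0.0456 -0.0170; -0.0456 0.1834 -0.0191; -0.0170 -0.0191 0.2550]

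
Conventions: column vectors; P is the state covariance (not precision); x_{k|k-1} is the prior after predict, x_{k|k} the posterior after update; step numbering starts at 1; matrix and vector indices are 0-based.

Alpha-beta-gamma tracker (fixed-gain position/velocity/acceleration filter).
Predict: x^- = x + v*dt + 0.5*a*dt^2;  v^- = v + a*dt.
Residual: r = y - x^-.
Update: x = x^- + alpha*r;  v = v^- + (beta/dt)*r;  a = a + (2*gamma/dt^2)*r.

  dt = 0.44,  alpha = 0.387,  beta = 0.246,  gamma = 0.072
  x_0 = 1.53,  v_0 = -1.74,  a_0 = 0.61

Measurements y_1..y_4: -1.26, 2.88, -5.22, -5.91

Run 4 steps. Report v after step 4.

v_post = -5.1629

step 1: x_pred=0.8234  r=-2.0834  x^+=0.0172  v^+=-2.6364  a^+=-0.9397
step 2: x_pred=-1.2338  r=4.1138  x^+=0.3582  v^+=-0.7499  a^+=2.1202
step 3: x_pred=0.2335  r=-5.4535  x^+=-1.8770  v^+=-2.8660  a^+=-1.9361
step 4: x_pred=-3.3255  r=-2.5845  x^+=-4.3257  v^+=-5.1629  a^+=-3.8585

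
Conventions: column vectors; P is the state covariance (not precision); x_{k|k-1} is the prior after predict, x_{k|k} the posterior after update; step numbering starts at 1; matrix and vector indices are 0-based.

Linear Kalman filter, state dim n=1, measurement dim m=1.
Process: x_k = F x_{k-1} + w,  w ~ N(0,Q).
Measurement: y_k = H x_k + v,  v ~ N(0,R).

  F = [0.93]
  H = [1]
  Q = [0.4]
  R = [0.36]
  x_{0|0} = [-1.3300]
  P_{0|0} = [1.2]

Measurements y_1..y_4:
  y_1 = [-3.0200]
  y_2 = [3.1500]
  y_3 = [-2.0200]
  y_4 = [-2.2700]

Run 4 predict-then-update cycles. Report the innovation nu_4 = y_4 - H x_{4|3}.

step 1: x^-=[-1.2369]  P^-=[1.4379]  S=[1.7979]  K=[0.7998]  nu=[-1.7831]  x^+=[-2.6630]  P^+=[0.2879]
step 2: x^-=[-2.4766]  P^-=[0.6490]  S=[1.0090]  K=[0.6432]  nu=[5.6266]  x^+=[1.1425]  P^+=[0.2316]
step 3: x^-=[1.0626]  P^-=[0.6003]  S=[0.9603]  K=[0.6251]  nu=[-3.0826]  x^+=[-0.8644]  P^+=[0.2250]
step 4: x^-=[-0.8039]  P^-=[0.5946]  S=[0.9546]  K=[0.6229]  nu=[-1.4661]  x^+=[-1.7171]  P^+=[0.2242]

innov = [-1.4661]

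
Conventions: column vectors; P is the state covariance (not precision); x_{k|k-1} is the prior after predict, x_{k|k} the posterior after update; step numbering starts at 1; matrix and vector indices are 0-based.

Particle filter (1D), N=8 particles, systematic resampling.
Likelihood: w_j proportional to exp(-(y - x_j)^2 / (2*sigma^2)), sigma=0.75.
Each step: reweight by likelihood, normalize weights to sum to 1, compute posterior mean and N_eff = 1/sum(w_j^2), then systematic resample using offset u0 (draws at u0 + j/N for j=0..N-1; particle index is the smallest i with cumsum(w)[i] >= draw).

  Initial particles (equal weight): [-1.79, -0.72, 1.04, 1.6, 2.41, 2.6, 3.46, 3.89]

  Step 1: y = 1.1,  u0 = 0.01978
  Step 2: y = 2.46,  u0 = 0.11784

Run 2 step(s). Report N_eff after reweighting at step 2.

step 1: w=[0.0003, 0.0238, 0.4507, 0.3620, 0.0984, 0.0612, 0.0032, 0.0004]  mean=1.4393  Neff=2.8719  idx=[1, 2, 2, 2, 3, 3, 3, 4]
step 2: w=[0.0000, 0.0546, 0.0546, 0.0546, 0.1698, 0.1698, 0.1698, 0.3269]  mean=1.7730  Neff=4.9437  idx=[3, 4, 5, 5, 6, 7, 7, 7]

N_eff = 4.9437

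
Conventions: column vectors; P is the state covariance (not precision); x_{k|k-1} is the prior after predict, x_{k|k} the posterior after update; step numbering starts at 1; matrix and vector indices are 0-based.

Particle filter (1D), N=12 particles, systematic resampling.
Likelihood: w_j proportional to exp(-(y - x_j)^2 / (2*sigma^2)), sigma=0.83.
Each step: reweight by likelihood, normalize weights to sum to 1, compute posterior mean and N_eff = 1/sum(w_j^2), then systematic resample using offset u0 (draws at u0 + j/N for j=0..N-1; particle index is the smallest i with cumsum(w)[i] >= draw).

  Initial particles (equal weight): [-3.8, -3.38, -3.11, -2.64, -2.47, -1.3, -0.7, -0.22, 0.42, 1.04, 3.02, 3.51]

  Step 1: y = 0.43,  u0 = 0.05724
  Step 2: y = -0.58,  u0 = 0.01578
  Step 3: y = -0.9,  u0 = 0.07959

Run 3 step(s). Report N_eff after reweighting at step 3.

N_eff = 10.1031

step 1: w=[0.0000, 0.0000, 0.0000, 0.0004, 0.0007, 0.0377, 0.1310, 0.2436, 0.3310, 0.2527, 0.0025, 0.0003]  mean=0.2134  Neff=3.9789  idx=[6, 6, 7, 7, 7, 8, 8, 8, 8, 9, 9, 9]
step 2: w=[0.1395, 0.1395, 0.1283, 0.1283, 0.1283, 0.0682, 0.0682, 0.0682, 0.0682, 0.0210, 0.0210, 0.0210]  mean=-0.0999  Neff=9.2336  idx=[0, 0, 1, 1, 2, 3, 3, 4, 5, 6, 7, 8]
step 3: w=[0.1234, 0.1234, 0.1234, 0.1234, 0.0908, 0.0908, 0.0908, 0.0908, 0.0359, 0.0359, 0.0359, 0.0359]  mean=-0.3651  Neff=10.1031  idx=[0, 1, 1, 2, 3, 4, 4, 5, 6, 7, 9, 11]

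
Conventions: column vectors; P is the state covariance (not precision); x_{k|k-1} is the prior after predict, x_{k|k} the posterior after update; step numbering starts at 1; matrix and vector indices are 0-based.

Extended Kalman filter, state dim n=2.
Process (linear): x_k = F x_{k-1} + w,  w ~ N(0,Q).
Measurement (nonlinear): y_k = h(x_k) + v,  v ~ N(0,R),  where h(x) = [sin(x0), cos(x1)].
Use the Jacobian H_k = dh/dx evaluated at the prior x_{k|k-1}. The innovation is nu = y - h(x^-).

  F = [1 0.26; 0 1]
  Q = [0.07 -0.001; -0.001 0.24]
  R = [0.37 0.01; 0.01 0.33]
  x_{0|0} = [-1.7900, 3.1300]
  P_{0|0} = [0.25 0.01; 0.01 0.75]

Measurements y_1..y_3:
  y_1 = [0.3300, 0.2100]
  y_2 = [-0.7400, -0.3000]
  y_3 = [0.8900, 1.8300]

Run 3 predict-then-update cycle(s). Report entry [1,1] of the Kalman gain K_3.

K[1,1] = 0.3977

step 1: x^-=[-0.9762, 3.1300]  P^-=[0.3759 0.2040; 0.2040 0.9900]  H_jac=[0.5602 0.0000; 0.0000 -0.0116]  S=[0.4880 0.0087; 0.0087 0.3301]  K=[0.4319 -0.0185; 0.2349 -0.0409]  nu=[1.1584, 1.2099]  x^+=[-0.4983, 3.3526]  P^+=[0.2849 0.1544; 0.1544 0.9627]
step 2: x^-=[0.3733, 3.3526]  P^-=[0.5003 0.4037; 0.4037 1.2027]  H_jac=[0.9311 0.0000; 0.0000 0.2094]  S=[0.8038 0.0887; 0.0887 0.3828]  K=[0.5698 0.0888; 0.4054 0.5641]  nu=[-1.1047, 0.6778]  x^+=[-0.1959, 3.2871]  P^+=[0.2274 0.1672; 0.1672 0.9082]
step 3: x^-=[0.6587, 3.2871]  P^-=[0.4457 0.4023; 0.4023 1.1482]  H_jac=[0.7908 0.0000; 0.0000 0.1450]  S=[0.6487 0.0561; 0.0561 0.3541]  K=[0.5364 0.0797; 0.4560 0.3977]  nu=[0.2779, 2.8194]  x^+=[1.0324, 4.5352]  P^+=[0.2520 0.2184; 0.2184 0.9369]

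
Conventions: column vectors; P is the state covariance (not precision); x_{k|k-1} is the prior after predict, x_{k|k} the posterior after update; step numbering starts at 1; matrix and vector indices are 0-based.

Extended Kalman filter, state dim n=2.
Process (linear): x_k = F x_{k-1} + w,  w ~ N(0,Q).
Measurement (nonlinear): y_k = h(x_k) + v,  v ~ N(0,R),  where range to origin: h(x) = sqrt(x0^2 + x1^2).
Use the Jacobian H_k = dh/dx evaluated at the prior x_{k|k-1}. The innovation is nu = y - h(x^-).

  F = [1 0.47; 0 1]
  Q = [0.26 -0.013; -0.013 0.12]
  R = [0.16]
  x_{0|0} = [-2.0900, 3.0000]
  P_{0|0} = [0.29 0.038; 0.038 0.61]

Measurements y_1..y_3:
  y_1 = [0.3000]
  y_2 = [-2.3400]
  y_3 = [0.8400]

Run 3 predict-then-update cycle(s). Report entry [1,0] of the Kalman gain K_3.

K[1,0] = 0.3759

step 1: x^-=[-0.6800, 3.0000]  P^-=[0.7205 0.3117; 0.3117 0.7300]  H_jac=[-0.2211 0.9753]  S=[0.7551]  K=[0.1917; 0.8516]  nu=[-2.7761]  x^+=[-1.2120, 0.6360]  P^+=[0.6927 0.1885; 0.1885 0.1824]
step 2: x^-=[-0.9131, 0.6360]  P^-=[1.1702 0.2612; 0.2612 0.3024]  H_jac=[-0.8206 0.5715]  S=[0.8017]  K=[-1.0115; -0.0517]  nu=[-3.4528]  x^+=[2.5794, 0.8147]  P^+=[0.3499 0.2192; 0.2192 0.3003]
step 3: x^-=[2.9623, 0.8147]  P^-=[0.8823 0.3474; 0.3474 0.4203]  H_jac=[0.9642 0.2652]  S=[1.1875]  K=[0.7940; 0.3759]  nu=[-2.2322]  x^+=[1.1898, -0.0244]  P^+=[0.1337 -0.0071; -0.0071 0.2525]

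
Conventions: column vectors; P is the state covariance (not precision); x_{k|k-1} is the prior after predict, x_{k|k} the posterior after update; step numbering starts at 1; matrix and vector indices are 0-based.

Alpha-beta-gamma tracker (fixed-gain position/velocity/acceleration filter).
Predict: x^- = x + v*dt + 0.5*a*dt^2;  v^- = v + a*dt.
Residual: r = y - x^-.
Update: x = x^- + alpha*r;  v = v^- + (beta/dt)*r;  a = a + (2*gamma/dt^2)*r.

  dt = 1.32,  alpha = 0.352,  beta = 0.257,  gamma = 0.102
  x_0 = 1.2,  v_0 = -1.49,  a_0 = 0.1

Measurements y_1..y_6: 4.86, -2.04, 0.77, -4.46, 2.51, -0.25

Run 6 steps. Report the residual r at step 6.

resid = -0.4452

step 1: x_pred=-0.6797  r=5.5397  x^+=1.2703  v^+=-0.2794  a^+=0.7486
step 2: x_pred=1.5536  r=-3.5936  x^+=0.2886  v^+=0.0090  a^+=0.3278
step 3: x_pred=0.5862  r=0.1838  x^+=0.6509  v^+=0.4776  a^+=0.3494
step 4: x_pred=1.5857  r=-6.0457  x^+=-0.5424  v^+=-0.2383  a^+=-0.3585
step 5: x_pred=-1.1693  r=3.6793  x^+=0.1258  v^+=0.0049  a^+=0.0723
step 6: x_pred=0.1952  r=-0.4452  x^+=0.0385  v^+=0.0136  a^+=0.0202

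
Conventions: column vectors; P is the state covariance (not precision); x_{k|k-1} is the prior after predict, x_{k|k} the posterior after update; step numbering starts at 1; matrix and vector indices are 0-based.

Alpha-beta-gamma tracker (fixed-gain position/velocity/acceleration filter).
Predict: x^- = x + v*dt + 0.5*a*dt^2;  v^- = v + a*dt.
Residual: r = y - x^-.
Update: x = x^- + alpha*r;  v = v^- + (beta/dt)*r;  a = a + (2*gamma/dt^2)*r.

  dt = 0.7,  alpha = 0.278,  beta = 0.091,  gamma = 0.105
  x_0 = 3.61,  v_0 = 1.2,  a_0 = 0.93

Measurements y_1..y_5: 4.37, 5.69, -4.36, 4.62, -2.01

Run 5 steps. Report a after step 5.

step 1: x_pred=4.6779  r=-0.3079  x^+=4.5923  v^+=1.8110  a^+=0.7981
step 2: x_pred=6.0555  r=-0.3655  x^+=5.9539  v^+=2.3221  a^+=0.6414
step 3: x_pred=7.7365  r=-12.0965  x^+=4.3737  v^+=1.1986  a^+=-4.5428
step 4: x_pred=4.0997  r=0.5203  x^+=4.2443  v^+=-1.9137  a^+=-4.3198
step 5: x_pred=1.8464  r=-3.8564  x^+=0.7743  v^+=-5.4389  a^+=-5.9725

a_post = -5.9725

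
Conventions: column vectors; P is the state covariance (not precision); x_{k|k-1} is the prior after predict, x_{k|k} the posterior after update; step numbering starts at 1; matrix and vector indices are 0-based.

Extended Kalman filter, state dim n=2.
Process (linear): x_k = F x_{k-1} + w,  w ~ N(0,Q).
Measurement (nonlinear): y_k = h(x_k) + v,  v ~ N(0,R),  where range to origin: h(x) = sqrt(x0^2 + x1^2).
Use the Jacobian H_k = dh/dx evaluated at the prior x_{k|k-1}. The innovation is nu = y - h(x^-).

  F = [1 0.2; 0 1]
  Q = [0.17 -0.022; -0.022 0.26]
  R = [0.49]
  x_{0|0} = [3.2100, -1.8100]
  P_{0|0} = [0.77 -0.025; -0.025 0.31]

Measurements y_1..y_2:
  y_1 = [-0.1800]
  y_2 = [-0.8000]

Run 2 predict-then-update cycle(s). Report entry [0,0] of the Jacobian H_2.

step 1: x^-=[2.8480, -1.8100]  P^-=[0.9424 0.0150; 0.0150 0.5700]  H_jac=[0.8440 -0.5364]  S=[1.3117]  K=[0.6002; -0.2234]  nu=[-3.5545]  x^+=[0.7145, -1.0158]  P^+=[0.4698 0.1909; 0.1909 0.5045]
step 2: x^-=[0.5113, -1.0158]  P^-=[0.7364 0.2698; 0.2698 0.7645]  H_jac=[0.4496 -0.8932]  S=[1.0321]  K=[0.0873; -0.5441]  nu=[-1.9372]  x^+=[0.3423, 0.0383]  P^+=[0.7285 0.3188; 0.3188 0.4590]

H_jac[0,0] = 0.4496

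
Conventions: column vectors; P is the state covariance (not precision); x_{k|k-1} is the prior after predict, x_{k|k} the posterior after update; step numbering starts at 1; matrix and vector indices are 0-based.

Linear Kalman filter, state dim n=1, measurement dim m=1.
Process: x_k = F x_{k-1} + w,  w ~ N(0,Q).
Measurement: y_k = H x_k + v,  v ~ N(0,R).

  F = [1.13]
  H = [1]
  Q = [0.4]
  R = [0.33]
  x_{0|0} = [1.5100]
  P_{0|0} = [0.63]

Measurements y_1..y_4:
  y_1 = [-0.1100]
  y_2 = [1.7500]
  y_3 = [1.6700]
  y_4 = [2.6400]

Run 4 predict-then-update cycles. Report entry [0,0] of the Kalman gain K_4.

step 1: x^-=[1.7063]  P^-=[1.2044]  S=[1.5344]  K=[0.7849]  nu=[-1.8163]  x^+=[0.2806]  P^+=[0.2590]
step 2: x^-=[0.3171]  P^-=[0.7308]  S=[1.0608]  K=[0.6889]  nu=[1.4329]  x^+=[1.3042]  P^+=[0.2273]
step 3: x^-=[1.4738]  P^-=[0.6903]  S=[1.0203]  K=[0.6766]  nu=[0.1962]  x^+=[1.6065]  P^+=[0.2233]
step 4: x^-=[1.8154]  P^-=[0.6851]  S=[1.0151]  K=[0.6749]  nu=[0.8246]  x^+=[2.3719]  P^+=[0.2227]

K[0,0] = 0.6749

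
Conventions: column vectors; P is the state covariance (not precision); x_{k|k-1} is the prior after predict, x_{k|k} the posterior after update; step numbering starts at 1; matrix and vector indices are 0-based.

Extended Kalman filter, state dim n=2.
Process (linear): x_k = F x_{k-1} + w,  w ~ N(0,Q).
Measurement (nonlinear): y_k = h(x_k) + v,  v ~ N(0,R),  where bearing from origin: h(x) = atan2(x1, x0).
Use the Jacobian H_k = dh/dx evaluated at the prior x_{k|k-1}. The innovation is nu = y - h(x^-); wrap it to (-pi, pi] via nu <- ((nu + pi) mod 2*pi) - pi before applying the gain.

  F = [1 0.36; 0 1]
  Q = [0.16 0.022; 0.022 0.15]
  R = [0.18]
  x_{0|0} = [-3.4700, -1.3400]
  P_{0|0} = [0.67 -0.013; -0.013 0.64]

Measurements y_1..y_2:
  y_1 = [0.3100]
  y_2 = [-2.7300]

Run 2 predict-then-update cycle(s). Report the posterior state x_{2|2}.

step 1: x^-=[-3.9524, -1.3400]  P^-=[0.9036 0.2394; 0.2394 0.7900]  H_jac=[0.0769 -0.2269]  S=[0.2177]  K=[0.0698; -0.7390]  nu=[3.1247]  x^+=[-3.7343, -3.6491]  P^+=[0.9025 0.2506; 0.2506 0.6711]
step 2: x^-=[-5.0480, -3.6491]  P^-=[1.3300 0.5142; 0.5142 0.8211]  H_jac=[0.0941 -0.1301]  S=[0.1931]  K=[0.3013; -0.3028]  nu=[-0.2143]  x^+=[-5.1126, -3.5842]  P^+=[1.3124 0.5319; 0.5319 0.8034]

x_post = [-5.1126, -3.5842]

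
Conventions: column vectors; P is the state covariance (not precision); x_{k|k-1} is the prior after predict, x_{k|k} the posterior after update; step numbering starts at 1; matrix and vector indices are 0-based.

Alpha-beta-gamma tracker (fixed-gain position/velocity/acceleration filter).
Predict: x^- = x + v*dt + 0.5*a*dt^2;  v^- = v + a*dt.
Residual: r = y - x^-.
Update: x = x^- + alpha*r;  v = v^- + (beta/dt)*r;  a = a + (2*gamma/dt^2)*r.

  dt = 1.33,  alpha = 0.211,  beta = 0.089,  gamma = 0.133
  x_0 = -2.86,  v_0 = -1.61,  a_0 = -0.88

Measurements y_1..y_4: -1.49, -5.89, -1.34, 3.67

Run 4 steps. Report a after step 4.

step 1: x_pred=-5.7796  r=4.2896  x^+=-4.8745  v^+=-2.4934  a^+=-0.2349
step 2: x_pred=-8.3985  r=2.5085  x^+=-7.8692  v^+=-2.6380  a^+=0.1423
step 3: x_pred=-11.2518  r=9.9118  x^+=-9.1604  v^+=-1.7855  a^+=1.6328
step 4: x_pred=-10.0910  r=13.7610  x^+=-7.1875  v^+=1.3070  a^+=3.7021

a_post = 3.7021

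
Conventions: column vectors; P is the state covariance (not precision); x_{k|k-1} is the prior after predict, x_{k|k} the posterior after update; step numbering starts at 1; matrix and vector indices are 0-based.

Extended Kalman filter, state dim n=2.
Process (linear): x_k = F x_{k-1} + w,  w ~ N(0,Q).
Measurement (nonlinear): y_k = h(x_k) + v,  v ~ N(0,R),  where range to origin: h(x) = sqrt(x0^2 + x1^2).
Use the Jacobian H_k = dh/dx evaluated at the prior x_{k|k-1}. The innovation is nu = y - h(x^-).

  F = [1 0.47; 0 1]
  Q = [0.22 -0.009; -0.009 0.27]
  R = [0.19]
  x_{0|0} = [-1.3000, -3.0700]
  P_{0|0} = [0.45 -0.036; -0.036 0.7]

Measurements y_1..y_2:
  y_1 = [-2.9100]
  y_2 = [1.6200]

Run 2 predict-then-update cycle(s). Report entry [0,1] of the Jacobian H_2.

H_jac[0,1] = 0.6654

step 1: x^-=[-2.7429, -3.0700]  P^-=[0.7908 0.2840; 0.2840 0.9700]  H_jac=[-0.6663 -0.7457]  S=[1.3627]  K=[-0.5421; -0.6697]  nu=[-7.0268]  x^+=[1.0662, 1.6358]  P^+=[0.3904 -0.2107; -0.2107 0.3589]
step 2: x^-=[1.8350, 1.6358]  P^-=[0.4916 -0.0510; -0.0510 0.6289]  H_jac=[0.7465 0.6654]  S=[0.6917]  K=[0.4815; 0.5499]  nu=[-0.8383]  x^+=[1.4314, 1.1748]  P^+=[0.3313 -0.2342; -0.2342 0.4197]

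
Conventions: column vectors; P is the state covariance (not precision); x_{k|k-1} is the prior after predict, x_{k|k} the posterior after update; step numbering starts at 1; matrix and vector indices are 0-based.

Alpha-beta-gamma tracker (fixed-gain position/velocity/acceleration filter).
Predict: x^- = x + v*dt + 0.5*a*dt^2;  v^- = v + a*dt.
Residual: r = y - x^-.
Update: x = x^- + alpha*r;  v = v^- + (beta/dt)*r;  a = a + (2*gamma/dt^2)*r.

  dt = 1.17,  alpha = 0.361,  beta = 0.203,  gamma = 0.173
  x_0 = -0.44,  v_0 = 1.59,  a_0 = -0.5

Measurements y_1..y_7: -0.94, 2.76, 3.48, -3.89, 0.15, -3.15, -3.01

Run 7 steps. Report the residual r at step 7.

resid = 3.7725

step 1: x_pred=1.0781  r=-2.0181  x^+=0.3495  v^+=0.6549  a^+=-1.0101
step 2: x_pred=0.4244  r=2.3356  x^+=1.2675  v^+=-0.1217  a^+=-0.4197
step 3: x_pred=0.8379  r=2.6421  x^+=1.7917  v^+=-0.1544  a^+=0.2481
step 4: x_pred=1.7809  r=-5.6709  x^+=-0.2663  v^+=-0.8480  a^+=-1.1853
step 5: x_pred=-2.0698  r=2.2198  x^+=-1.2684  v^+=-1.8497  a^+=-0.6242
step 6: x_pred=-3.8598  r=0.7098  x^+=-3.6035  v^+=-2.4568  a^+=-0.4448
step 7: x_pred=-6.7825  r=3.7725  x^+=-5.4206  v^+=-2.3227  a^+=0.5087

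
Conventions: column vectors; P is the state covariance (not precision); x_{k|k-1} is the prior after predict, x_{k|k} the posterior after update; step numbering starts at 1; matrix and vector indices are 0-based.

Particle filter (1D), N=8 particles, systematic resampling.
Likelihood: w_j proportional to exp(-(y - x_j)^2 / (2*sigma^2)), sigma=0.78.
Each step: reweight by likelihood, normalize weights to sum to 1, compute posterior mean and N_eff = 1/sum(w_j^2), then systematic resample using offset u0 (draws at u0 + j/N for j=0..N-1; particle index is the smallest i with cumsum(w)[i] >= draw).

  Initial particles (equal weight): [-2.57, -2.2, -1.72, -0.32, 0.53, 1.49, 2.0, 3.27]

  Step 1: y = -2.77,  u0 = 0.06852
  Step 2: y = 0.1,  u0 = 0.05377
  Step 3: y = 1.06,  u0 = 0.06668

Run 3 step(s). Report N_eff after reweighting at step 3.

step 1: w=[0.4512, 0.3570, 0.1884, 0.0034, 0.0001, 0.0000, 0.0000, 0.0000]  mean=-2.2700  Neff=2.7284  idx=[0, 0, 0, 0, 1, 1, 2, 2]
step 2: w=[0.0169, 0.0169, 0.0169, 0.0169, 0.0767, 0.0767, 0.3895, 0.3895]  mean=-1.8511  Neff=3.1615  idx=[3, 5, 6, 6, 6, 7, 7, 7]
step 3: w=[0.0019, 0.0151, 0.1638, 0.1638, 0.1638, 0.1638, 0.1638, 0.1638]  mean=-1.7288  Neff=6.2002  idx=[2, 3, 3, 4, 5, 6, 6, 7]

N_eff = 6.2002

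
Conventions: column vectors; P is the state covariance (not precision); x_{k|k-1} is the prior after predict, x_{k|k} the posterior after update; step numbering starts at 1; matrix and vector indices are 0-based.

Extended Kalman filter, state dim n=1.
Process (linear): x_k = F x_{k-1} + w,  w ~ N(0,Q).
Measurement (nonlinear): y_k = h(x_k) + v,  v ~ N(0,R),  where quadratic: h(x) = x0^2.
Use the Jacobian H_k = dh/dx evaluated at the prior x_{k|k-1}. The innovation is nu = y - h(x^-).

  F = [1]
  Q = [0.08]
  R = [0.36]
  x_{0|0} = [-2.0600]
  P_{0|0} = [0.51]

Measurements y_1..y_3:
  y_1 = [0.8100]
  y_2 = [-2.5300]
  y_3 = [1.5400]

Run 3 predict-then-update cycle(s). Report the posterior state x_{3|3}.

x_post = [-0.4071]

step 1: x^-=[-2.0600]  P^-=[0.5900]  H_jac=[-4.1200]  S=[10.3749]  K=[-0.2343]  nu=[-3.4336]  x^+=[-1.2555]  P^+=[0.0205]
step 2: x^-=[-1.2555]  P^-=[0.1005]  H_jac=[-2.5110]  S=[0.9935]  K=[-0.2539]  nu=[-4.1063]  x^+=[-0.2128]  P^+=[0.0364]
step 3: x^-=[-0.2128]  P^-=[0.1164]  H_jac=[-0.4255]  S=[0.3811]  K=[-0.1300]  nu=[1.4947]  x^+=[-0.4071]  P^+=[0.1100]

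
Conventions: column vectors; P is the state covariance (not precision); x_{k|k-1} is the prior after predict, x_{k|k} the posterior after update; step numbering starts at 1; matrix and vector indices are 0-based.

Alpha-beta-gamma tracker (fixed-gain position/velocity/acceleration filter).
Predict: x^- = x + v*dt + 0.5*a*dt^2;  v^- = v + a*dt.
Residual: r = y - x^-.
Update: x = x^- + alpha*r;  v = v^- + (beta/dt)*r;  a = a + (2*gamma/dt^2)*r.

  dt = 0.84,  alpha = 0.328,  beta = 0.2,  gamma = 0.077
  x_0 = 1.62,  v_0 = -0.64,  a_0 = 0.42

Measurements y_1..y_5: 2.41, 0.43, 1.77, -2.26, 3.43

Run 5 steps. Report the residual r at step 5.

resid = 3.0155

step 1: x_pred=1.2306  r=1.1794  x^+=1.6174  v^+=-0.0064  a^+=0.6774
step 2: x_pred=1.8511  r=-1.4211  x^+=1.3849  v^+=0.2243  a^+=0.3673
step 3: x_pred=1.7029  r=0.0671  x^+=1.7249  v^+=0.5488  a^+=0.3819
step 4: x_pred=2.3206  r=-4.5806  x^+=0.8182  v^+=-0.2211  a^+=-0.6178
step 5: x_pred=0.4145  r=3.0155  x^+=1.4036  v^+=-0.0221  a^+=0.0403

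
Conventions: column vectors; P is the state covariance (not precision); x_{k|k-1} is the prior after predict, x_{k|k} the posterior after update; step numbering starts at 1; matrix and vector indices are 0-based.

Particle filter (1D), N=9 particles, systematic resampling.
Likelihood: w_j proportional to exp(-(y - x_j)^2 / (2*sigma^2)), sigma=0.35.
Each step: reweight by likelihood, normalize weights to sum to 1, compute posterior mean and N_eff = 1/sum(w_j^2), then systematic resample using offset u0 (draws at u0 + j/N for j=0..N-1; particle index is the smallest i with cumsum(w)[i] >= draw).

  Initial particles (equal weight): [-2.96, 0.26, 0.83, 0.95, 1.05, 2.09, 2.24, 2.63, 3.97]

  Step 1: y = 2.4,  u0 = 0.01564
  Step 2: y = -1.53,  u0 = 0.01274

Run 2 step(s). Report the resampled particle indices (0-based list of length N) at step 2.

resampled_idx = [0, 0, 0, 1, 1, 1, 2, 2, 2]

step 1: w=[0.0000, 0.0000, 0.0000, 0.0001, 0.0002, 0.2835, 0.3780, 0.3381, 0.0000]  mean=2.3290  Neff=2.9621  idx=[5, 5, 5, 6, 6, 6, 7, 7, 7]
step 2: w=[0.3298, 0.3298, 0.3298, 0.0036, 0.0036, 0.0036, 0.0000, 0.0000, 0.0000]  mean=2.0916  Neff=3.0650  idx=[0, 0, 0, 1, 1, 1, 2, 2, 2]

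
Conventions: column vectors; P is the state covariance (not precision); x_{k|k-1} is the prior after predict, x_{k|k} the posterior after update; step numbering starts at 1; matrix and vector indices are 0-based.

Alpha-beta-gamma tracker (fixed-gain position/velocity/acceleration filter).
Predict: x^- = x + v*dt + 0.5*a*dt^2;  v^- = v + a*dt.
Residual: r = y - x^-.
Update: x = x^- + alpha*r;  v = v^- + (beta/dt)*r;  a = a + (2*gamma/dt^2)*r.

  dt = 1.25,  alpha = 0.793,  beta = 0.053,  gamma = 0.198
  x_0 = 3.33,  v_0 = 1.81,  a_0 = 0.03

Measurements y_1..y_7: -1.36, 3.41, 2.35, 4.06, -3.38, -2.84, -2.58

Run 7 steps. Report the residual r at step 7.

resid = 4.0778

step 1: x_pred=5.6159  r=-6.9759  x^+=0.0840  v^+=1.5517  a^+=-1.7380
step 2: x_pred=0.6659  r=2.7441  x^+=2.8420  v^+=-0.5044  a^+=-1.0425
step 3: x_pred=1.3970  r=0.9530  x^+=2.1527  v^+=-1.7671  a^+=-0.8010
step 4: x_pred=-0.6820  r=4.7420  x^+=3.0784  v^+=-2.5673  a^+=0.4008
step 5: x_pred=0.1824  r=-3.5624  x^+=-2.6426  v^+=-2.2173  a^+=-0.5020
step 6: x_pred=-5.8065  r=2.9665  x^+=-3.4541  v^+=-2.7191  a^+=0.2498
step 7: x_pred=-6.6578  r=4.0778  x^+=-3.4241  v^+=-2.2340  a^+=1.2833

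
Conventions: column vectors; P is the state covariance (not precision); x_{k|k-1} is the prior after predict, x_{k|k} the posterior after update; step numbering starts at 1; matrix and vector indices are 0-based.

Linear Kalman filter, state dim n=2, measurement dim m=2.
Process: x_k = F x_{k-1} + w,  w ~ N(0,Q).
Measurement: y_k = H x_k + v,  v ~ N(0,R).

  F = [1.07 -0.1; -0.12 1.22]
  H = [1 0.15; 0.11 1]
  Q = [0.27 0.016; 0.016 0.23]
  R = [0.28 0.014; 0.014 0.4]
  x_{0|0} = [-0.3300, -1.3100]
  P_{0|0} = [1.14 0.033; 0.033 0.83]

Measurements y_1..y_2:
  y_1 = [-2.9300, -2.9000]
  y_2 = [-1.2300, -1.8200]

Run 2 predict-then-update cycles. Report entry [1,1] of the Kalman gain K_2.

step 1: x^-=[-0.2221, -1.5586]  P^-=[1.5764 -0.1882; -0.1882 1.4721]  S=[1.8331 0.2170; 0.2170 1.8498]  K=[0.8574 -0.1085; -0.0761 0.7936]  nu=[-2.4741, -1.3170]  x^+=[-2.2005, -2.4154]  P^+=[0.2474 -0.0586; -0.0586 0.3228]
step 2: x^-=[-2.1130, -2.6827]  P^-=[0.5690 -0.1324; -0.1324 0.7312]  S=[0.8257 0.0517; 0.0517 1.1090]  K=[0.6709 -0.0942; -0.0682 0.6494]  nu=[1.2854, 1.0952]  x^+=[-1.3538, -2.0591]  P^+=[0.1940 -0.0496; -0.0496 0.2643]

K[1,1] = 0.6494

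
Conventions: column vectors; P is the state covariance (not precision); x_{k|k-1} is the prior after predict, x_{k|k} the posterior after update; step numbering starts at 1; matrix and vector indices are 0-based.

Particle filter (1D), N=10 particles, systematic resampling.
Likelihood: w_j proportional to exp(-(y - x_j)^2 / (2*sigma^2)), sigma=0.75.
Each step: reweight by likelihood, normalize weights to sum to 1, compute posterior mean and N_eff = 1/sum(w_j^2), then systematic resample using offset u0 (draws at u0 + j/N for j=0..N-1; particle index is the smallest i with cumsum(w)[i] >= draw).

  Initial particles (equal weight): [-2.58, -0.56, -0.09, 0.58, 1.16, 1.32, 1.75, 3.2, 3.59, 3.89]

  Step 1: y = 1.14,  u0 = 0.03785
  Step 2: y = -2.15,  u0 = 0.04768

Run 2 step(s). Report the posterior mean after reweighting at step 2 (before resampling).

post_mean = -0.0101

step 1: w=[0.0000, 0.0201, 0.0684, 0.1985, 0.2622, 0.2548, 0.1884, 0.0060, 0.0013, 0.0003]  mean=1.0931  Neff=4.6794  idx=[2, 3, 3, 4, 4, 4, 5, 5, 6, 6]
step 2: w=[0.8888, 0.0513, 0.0513, 0.0023, 0.0023, 0.0023, 0.0009, 0.0009, 0.0001, 0.0001]  mean=-0.0101  Neff=1.2575  idx=[0, 0, 0, 0, 0, 0, 0, 0, 0, 2]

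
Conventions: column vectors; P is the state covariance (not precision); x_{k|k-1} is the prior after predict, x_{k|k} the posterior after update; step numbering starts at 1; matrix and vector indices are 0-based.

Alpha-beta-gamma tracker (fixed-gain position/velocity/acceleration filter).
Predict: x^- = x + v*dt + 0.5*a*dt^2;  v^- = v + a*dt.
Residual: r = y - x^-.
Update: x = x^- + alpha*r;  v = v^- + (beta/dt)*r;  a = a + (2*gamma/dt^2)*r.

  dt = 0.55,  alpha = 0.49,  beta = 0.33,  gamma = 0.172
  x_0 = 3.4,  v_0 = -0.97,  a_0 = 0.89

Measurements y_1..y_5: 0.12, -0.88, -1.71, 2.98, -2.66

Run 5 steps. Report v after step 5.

step 1: x_pred=3.0011  r=-2.8811  x^+=1.5894  v^+=-2.2092  a^+=-2.3864
step 2: x_pred=0.0134  r=-0.8934  x^+=-0.4244  v^+=-4.0577  a^+=-3.4023
step 3: x_pred=-3.1707  r=1.4607  x^+=-2.4550  v^+=-5.0526  a^+=-1.7412
step 4: x_pred=-5.4972  r=8.4772  x^+=-1.3434  v^+=-0.9239  a^+=7.8990
step 5: x_pred=-0.6568  r=-2.0032  x^+=-1.6384  v^+=2.2186  a^+=5.6210

v_post = 2.2186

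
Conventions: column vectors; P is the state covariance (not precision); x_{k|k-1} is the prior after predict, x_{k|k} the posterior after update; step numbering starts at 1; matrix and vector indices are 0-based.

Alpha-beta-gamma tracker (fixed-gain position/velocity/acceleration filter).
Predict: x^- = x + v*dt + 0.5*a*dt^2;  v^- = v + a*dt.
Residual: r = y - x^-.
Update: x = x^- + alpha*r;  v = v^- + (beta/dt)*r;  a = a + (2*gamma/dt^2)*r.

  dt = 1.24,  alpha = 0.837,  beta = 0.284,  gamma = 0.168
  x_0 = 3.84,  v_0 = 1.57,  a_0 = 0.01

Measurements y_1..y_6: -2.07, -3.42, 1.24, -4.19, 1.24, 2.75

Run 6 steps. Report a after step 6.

step 1: x_pred=5.7945  r=-7.8645  x^+=-0.7881  v^+=-0.2188  a^+=-1.7086
step 2: x_pred=-2.3730  r=-1.0470  x^+=-3.2493  v^+=-2.5772  a^+=-1.9374
step 3: x_pred=-7.9346  r=9.1746  x^+=-0.2555  v^+=-2.8783  a^+=0.0675
step 4: x_pred=-3.7727  r=-0.4173  x^+=-4.1220  v^+=-2.8902  a^+=-0.0237
step 5: x_pred=-7.7241  r=8.9641  x^+=-0.2211  v^+=-0.8666  a^+=1.9351
step 6: x_pred=0.1921  r=2.5579  x^+=2.3331  v^+=2.1189  a^+=2.4941

a_post = 2.4941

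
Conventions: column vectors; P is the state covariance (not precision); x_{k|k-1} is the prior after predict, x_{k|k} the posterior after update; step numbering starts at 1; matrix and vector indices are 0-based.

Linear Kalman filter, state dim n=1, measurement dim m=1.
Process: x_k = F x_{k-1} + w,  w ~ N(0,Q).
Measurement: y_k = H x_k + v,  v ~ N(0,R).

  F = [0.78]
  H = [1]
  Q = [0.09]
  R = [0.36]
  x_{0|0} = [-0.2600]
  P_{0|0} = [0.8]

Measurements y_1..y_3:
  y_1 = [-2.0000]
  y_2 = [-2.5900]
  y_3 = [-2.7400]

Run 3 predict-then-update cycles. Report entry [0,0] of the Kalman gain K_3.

step 1: x^-=[-0.2028]  P^-=[0.5767]  S=[0.9367]  K=[0.6157]  nu=[-1.7972]  x^+=[-1.3093]  P^+=[0.2216]
step 2: x^-=[-1.0213]  P^-=[0.2248]  S=[0.5848]  K=[0.3845]  nu=[-1.5687]  x^+=[-1.6244]  P^+=[0.1384]
step 3: x^-=[-1.2670]  P^-=[0.1742]  S=[0.5342]  K=[0.3261]  nu=[-1.4730]  x^+=[-1.7474]  P^+=[0.1174]

K[0,0] = 0.3261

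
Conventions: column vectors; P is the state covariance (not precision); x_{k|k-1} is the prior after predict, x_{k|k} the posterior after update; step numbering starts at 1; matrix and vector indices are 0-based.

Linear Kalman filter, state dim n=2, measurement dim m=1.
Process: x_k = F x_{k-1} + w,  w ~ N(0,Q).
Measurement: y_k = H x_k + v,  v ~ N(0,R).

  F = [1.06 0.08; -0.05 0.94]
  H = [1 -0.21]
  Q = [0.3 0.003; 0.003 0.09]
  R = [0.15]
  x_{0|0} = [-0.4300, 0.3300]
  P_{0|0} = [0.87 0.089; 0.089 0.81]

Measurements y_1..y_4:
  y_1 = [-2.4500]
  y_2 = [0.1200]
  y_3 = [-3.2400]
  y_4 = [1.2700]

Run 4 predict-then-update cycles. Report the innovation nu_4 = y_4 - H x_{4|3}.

step 1: x^-=[-0.4294, 0.3317]  P^-=[1.2978 0.1061; 0.1061 0.7995]  S=[1.4385]  K=[0.8867; -0.0429]  nu=[-1.9509]  x^+=[-2.1593, 0.4155]  P^+=[0.1668 0.1609; 0.1609 0.7969]
step 2: x^-=[-2.2556, 0.4985]  P^-=[0.5198 0.2138; 0.2138 0.7794]  S=[0.6144]  K=[0.7730; 0.0815]  nu=[2.4803]  x^+=[-0.3384, 0.7007]  P^+=[0.1527 0.1750; 0.1750 0.7753]
step 3: x^-=[-0.3027, 0.6756]  P^-=[0.5062 0.2269; 0.2269 0.7590]  S=[0.5944]  K=[0.7715; 0.1136]  nu=[-2.7955]  x^+=[-2.4594, 0.3580]  P^+=[0.1524 0.1748; 0.1748 0.7513]
step 4: x^-=[-2.5783, 0.4595]  P^-=[0.5057 0.2249; 0.2249 0.7378]  S=[0.5938]  K=[0.7721; 0.1178]  nu=[3.9448]  x^+=[0.4676, 0.9243]  P^+=[0.1517 0.1709; 0.1709 0.7296]

innov = [3.9448]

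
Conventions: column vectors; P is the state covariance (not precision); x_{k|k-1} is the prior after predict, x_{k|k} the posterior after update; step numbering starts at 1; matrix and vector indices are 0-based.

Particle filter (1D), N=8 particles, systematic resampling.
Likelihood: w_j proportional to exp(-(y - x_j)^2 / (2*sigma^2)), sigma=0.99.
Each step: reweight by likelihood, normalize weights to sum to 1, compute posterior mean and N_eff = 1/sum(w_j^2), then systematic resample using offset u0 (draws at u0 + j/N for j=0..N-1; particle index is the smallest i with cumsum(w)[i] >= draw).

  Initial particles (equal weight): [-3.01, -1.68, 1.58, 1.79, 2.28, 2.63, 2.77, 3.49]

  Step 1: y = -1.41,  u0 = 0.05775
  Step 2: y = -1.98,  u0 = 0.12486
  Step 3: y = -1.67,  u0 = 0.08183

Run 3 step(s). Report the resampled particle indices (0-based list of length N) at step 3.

resampled_idx = [1, 2, 3, 3, 4, 5, 6, 7]

step 1: w=[0.2164, 0.7698, 0.0084, 0.0043, 0.0008, 0.0002, 0.0001, 0.0000]  mean=-1.9213  Neff=1.5636  idx=[0, 0, 1, 1, 1, 1, 1, 1]
step 2: w=[0.0844, 0.0844, 0.1385, 0.1385, 0.1385, 0.1385, 0.1385, 0.1385]  mean=-1.9045  Neff=7.7285  idx=[1, 2, 3, 4, 5, 6, 7, 7]
step 3: w=[0.0541, 0.1351, 0.1351, 0.1351, 0.1351, 0.1351, 0.1351, 0.1351]  mean=-1.7519  Neff=7.6482  idx=[1, 2, 3, 3, 4, 5, 6, 7]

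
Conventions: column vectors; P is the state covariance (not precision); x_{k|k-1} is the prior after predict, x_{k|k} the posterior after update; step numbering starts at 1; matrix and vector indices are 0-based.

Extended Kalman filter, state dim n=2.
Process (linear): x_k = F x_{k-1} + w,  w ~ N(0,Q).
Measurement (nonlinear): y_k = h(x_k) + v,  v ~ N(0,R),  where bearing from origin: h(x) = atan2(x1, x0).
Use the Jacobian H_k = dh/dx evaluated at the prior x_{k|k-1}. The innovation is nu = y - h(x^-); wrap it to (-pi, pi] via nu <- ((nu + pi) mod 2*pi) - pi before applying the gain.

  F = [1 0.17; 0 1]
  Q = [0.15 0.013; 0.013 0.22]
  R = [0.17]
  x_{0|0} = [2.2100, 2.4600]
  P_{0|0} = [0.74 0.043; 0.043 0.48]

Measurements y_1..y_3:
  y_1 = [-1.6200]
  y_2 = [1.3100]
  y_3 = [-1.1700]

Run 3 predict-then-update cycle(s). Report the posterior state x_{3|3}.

step 1: x^-=[2.6282, 2.4600]  P^-=[0.9185 0.1376; 0.1376 0.7000]  H_jac=[-0.1898 0.2028]  S=[0.2213]  K=[-0.6618; 0.5235]  nu=[-2.3724]  x^+=[4.1982, 1.2181]  P^+=[0.8216 0.2143; 0.2143 0.6394]
step 2: x^-=[4.4053, 1.2181]  P^-=[1.0629 0.3360; 0.3360 0.8594]  H_jac=[-0.0583 0.2109]  S=[0.2036]  K=[0.0436; 0.7940]  nu=[1.0402]  x^+=[4.4506, 2.0440]  P^+=[1.0625 0.3289; 0.3289 0.7310]
step 3: x^-=[4.7981, 2.0440]  P^-=[1.3455 0.4662; 0.4662 0.9510]  H_jac=[-0.0751 0.1764]  S=[0.1948]  K=[-0.0969; 0.6812]  nu=[-1.5727]  x^+=[4.9504, 0.9726]  P^+=[1.3436 0.4790; 0.4790 0.8606]

x_post = [4.9504, 0.9726]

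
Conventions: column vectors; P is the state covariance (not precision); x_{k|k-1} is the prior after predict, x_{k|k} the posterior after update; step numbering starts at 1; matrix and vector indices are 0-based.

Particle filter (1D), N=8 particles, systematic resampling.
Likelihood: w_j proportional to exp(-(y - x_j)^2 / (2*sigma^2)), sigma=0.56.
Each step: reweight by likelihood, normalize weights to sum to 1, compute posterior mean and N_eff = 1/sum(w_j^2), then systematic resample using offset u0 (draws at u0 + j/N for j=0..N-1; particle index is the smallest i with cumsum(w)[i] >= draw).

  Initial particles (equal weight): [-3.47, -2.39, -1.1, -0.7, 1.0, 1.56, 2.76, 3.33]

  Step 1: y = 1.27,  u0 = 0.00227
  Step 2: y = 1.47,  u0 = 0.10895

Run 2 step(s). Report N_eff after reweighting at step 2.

step 1: w=[0.0000, 0.0000, 0.0001, 0.0011, 0.4954, 0.4866, 0.0161, 0.0006]  mean=1.3003  Neff=2.0727  idx=[4, 4, 4, 4, 5, 5, 5, 5]
step 2: w=[0.1040, 0.1040, 0.1040, 0.1040, 0.1460, 0.1460, 0.1460, 0.1460]  mean=1.3270  Neff=7.7803  idx=[1, 2, 3, 4, 5, 6, 7, 7]

N_eff = 7.7803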